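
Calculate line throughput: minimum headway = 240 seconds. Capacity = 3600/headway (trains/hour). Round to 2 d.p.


Capacity = 3600 / headway
Capacity = 3600 / 240
Capacity = 15.00 trains/hour

15.00


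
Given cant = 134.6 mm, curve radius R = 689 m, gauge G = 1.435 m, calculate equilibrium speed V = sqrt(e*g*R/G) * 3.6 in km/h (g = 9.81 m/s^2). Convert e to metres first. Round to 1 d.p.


Convert cant: e = 134.6 mm = 0.1346 m
V_ms = sqrt(0.1346 * 9.81 * 689 / 1.435)
V_ms = sqrt(633.988511) = 25.1791 m/s
V = 25.1791 * 3.6 = 90.6 km/h

90.6


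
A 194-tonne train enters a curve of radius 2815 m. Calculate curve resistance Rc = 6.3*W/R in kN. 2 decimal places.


Rc = 6.3 * W / R
Rc = 6.3 * 194 / 2815
Rc = 1222.2 / 2815
Rc = 0.43 kN

0.43


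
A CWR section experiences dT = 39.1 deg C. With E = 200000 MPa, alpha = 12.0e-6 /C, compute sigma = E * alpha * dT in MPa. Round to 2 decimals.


sigma = E * alpha * dT
sigma = 200000 * 12.0e-6 * 39.1
sigma = 2.4 * 39.1
sigma = 93.84 MPa

93.84


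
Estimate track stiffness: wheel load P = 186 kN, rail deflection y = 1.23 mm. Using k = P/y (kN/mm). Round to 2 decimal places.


Track stiffness k = P / y
k = 186 / 1.23
k = 151.22 kN/mm

151.22


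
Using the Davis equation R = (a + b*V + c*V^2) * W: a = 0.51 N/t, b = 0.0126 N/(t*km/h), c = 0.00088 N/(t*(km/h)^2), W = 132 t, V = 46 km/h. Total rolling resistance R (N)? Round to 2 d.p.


b*V = 0.0126 * 46 = 0.5796
c*V^2 = 0.00088 * 2116 = 1.86208
R_per_t = 0.51 + 0.5796 + 1.86208 = 2.95168 N/t
R_total = 2.95168 * 132 = 389.62 N

389.62


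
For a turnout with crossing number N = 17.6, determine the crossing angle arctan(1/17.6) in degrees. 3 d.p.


1/N = 1/17.6 = 0.056818
angle = arctan(0.056818) = 0.056757 rad
angle = 0.056757 * 180/pi = 3.252 degrees

3.252


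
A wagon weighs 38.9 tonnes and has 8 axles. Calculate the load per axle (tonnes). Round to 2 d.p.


Load per axle = total weight / number of axles
Load = 38.9 / 8
Load = 4.86 tonnes

4.86


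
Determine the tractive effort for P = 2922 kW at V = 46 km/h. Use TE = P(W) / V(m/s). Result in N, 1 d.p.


Convert: P = 2922 kW = 2922000 W
V = 46 / 3.6 = 12.7778 m/s
TE = 2922000 / 12.7778
TE = 228678.3 N

228678.3


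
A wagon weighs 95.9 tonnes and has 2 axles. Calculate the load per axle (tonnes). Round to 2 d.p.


Load per axle = total weight / number of axles
Load = 95.9 / 2
Load = 47.95 tonnes

47.95


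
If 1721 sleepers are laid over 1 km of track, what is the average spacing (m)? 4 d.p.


Spacing = 1000 m / number of sleepers
Spacing = 1000 / 1721
Spacing = 0.5811 m

0.5811


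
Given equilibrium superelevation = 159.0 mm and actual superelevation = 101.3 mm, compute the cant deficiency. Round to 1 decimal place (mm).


Cant deficiency = equilibrium cant - actual cant
CD = 159.0 - 101.3
CD = 57.7 mm

57.7


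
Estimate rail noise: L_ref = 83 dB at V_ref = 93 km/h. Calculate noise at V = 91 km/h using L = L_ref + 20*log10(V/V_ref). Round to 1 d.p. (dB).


V/V_ref = 91 / 93 = 0.978495
log10(0.978495) = -0.009442
20 * -0.009442 = -0.1888
L = 83 + -0.1888 = 82.8 dB

82.8


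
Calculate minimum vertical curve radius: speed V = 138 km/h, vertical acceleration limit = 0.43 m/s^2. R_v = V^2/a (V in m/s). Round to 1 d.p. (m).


Convert speed: V = 138 / 3.6 = 38.3333 m/s
V^2 = 1469.4444 m^2/s^2
R_v = 1469.4444 / 0.43
R_v = 3417.3 m

3417.3


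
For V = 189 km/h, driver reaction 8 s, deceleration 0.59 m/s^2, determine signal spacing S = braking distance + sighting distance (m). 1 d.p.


V = 189 / 3.6 = 52.5 m/s
Braking distance = 52.5^2 / (2*0.59) = 2335.8051 m
Sighting distance = 52.5 * 8 = 420.0 m
S = 2335.8051 + 420.0 = 2755.8 m

2755.8


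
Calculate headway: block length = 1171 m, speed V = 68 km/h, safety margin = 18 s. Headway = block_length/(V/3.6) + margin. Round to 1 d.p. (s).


V = 68 / 3.6 = 18.8889 m/s
Block traversal time = 1171 / 18.8889 = 61.9941 s
Headway = 61.9941 + 18
Headway = 80.0 s

80.0


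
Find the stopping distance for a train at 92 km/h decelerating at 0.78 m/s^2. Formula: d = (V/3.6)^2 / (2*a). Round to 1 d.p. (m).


Convert speed: V = 92 / 3.6 = 25.5556 m/s
V^2 = 653.0864
d = 653.0864 / (2 * 0.78)
d = 653.0864 / 1.56
d = 418.6 m

418.6


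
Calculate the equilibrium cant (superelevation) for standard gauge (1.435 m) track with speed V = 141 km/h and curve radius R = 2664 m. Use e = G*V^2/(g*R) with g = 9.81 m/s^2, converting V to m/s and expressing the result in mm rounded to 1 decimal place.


Convert speed: V = 141 / 3.6 = 39.1667 m/s
Apply formula: e = 1.435 * 39.1667^2 / (9.81 * 2664)
e = 1.435 * 1534.0278 / 26133.84
e = 0.084233 m = 84.2 mm

84.2


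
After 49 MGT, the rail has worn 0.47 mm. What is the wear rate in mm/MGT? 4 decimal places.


Wear rate = total wear / cumulative tonnage
Rate = 0.47 / 49
Rate = 0.0096 mm/MGT

0.0096


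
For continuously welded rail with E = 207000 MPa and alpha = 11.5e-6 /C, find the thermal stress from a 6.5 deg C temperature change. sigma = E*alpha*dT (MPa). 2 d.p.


sigma = E * alpha * dT
sigma = 207000 * 11.5e-6 * 6.5
sigma = 2.3805 * 6.5
sigma = 15.47 MPa

15.47


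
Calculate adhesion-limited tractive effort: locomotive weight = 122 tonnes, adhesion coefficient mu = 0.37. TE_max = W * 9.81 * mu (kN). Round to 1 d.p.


TE_max = W * g * mu
TE_max = 122 * 9.81 * 0.37
TE_max = 1196.82 * 0.37
TE_max = 442.8 kN

442.8


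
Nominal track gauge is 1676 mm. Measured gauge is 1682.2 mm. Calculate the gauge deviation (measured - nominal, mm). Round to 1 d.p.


Deviation = measured - nominal
Deviation = 1682.2 - 1676
Deviation = 6.2 mm

6.2


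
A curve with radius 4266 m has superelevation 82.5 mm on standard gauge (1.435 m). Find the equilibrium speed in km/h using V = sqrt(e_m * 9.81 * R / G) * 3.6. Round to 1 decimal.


Convert cant: e = 82.5 mm = 0.0825 m
V_ms = sqrt(0.0825 * 9.81 * 4266 / 1.435)
V_ms = sqrt(2405.979408) = 49.0508 m/s
V = 49.0508 * 3.6 = 176.6 km/h

176.6


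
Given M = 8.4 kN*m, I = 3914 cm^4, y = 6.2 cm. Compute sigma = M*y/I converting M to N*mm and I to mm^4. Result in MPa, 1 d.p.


Convert units:
M = 8.4 kN*m = 8400000 N*mm
y = 6.2 cm = 62 mm
I = 3914 cm^4 = 39140000 mm^4
sigma = 8400000 * 62 / 39140000
sigma = 13.3 MPa

13.3


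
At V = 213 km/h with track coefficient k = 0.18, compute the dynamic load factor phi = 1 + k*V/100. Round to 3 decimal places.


phi = 1 + k * V / 100
phi = 1 + 0.18 * 213 / 100
phi = 1 + 0.3834
phi = 1.383

1.383


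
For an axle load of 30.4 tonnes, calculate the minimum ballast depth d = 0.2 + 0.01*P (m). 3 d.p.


d = 0.2 + 0.01 * 30.4
d = 0.2 + 0.304
d = 0.504 m

0.504


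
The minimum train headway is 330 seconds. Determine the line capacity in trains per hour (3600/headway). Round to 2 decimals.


Capacity = 3600 / headway
Capacity = 3600 / 330
Capacity = 10.91 trains/hour

10.91


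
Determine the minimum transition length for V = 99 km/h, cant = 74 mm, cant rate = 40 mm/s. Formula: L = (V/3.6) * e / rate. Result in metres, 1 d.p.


Convert speed: V = 99 / 3.6 = 27.5 m/s
L = 27.5 * 74 / 40
L = 2035.0 / 40
L = 50.9 m

50.9


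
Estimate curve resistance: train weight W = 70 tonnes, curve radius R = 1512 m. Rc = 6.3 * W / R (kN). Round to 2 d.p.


Rc = 6.3 * W / R
Rc = 6.3 * 70 / 1512
Rc = 441.0 / 1512
Rc = 0.29 kN

0.29


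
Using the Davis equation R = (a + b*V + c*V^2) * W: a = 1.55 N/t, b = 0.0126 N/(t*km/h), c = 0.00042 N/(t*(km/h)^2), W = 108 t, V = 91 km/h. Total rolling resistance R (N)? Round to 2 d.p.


b*V = 0.0126 * 91 = 1.1466
c*V^2 = 0.00042 * 8281 = 3.47802
R_per_t = 1.55 + 1.1466 + 3.47802 = 6.17462 N/t
R_total = 6.17462 * 108 = 666.86 N

666.86


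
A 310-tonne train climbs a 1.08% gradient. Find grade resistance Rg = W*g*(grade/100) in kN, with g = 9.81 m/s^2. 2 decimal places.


Rg = W * 9.81 * grade / 100
Rg = 310 * 9.81 * 1.08 / 100
Rg = 3041.1 * 0.0108
Rg = 32.84 kN

32.84


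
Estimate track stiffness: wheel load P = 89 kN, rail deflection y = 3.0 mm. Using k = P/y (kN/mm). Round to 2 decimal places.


Track stiffness k = P / y
k = 89 / 3.0
k = 29.67 kN/mm

29.67


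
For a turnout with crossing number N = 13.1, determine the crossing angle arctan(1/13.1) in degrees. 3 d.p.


1/N = 1/13.1 = 0.076336
angle = arctan(0.076336) = 0.076188 rad
angle = 0.076188 * 180/pi = 4.365 degrees

4.365


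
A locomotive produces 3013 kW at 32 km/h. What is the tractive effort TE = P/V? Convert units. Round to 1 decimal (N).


Convert: P = 3013 kW = 3013000 W
V = 32 / 3.6 = 8.8889 m/s
TE = 3013000 / 8.8889
TE = 338962.5 N

338962.5


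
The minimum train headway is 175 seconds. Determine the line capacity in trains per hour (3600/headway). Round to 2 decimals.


Capacity = 3600 / headway
Capacity = 3600 / 175
Capacity = 20.57 trains/hour

20.57


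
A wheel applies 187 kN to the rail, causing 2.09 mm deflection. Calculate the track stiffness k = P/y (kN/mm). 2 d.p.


Track stiffness k = P / y
k = 187 / 2.09
k = 89.47 kN/mm

89.47


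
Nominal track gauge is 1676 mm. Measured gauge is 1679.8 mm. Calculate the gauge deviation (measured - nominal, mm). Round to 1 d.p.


Deviation = measured - nominal
Deviation = 1679.8 - 1676
Deviation = 3.8 mm

3.8


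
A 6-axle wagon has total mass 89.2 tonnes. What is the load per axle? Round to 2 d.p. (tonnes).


Load per axle = total weight / number of axles
Load = 89.2 / 6
Load = 14.87 tonnes

14.87


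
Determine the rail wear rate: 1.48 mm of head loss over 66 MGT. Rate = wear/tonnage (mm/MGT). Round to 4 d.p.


Wear rate = total wear / cumulative tonnage
Rate = 1.48 / 66
Rate = 0.0224 mm/MGT

0.0224


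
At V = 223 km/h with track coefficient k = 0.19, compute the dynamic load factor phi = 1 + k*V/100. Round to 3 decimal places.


phi = 1 + k * V / 100
phi = 1 + 0.19 * 223 / 100
phi = 1 + 0.4237
phi = 1.424

1.424


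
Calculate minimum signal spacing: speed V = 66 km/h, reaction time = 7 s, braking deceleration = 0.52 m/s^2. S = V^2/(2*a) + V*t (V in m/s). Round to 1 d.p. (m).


V = 66 / 3.6 = 18.3333 m/s
Braking distance = 18.3333^2 / (2*0.52) = 323.1838 m
Sighting distance = 18.3333 * 7 = 128.3333 m
S = 323.1838 + 128.3333 = 451.5 m

451.5


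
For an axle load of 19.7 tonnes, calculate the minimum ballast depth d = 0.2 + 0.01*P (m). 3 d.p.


d = 0.2 + 0.01 * 19.7
d = 0.2 + 0.197
d = 0.397 m

0.397


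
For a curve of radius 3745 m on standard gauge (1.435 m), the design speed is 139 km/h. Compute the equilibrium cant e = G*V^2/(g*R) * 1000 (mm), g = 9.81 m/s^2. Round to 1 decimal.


Convert speed: V = 139 / 3.6 = 38.6111 m/s
Apply formula: e = 1.435 * 38.6111^2 / (9.81 * 3745)
e = 1.435 * 1490.8179 / 36738.45
e = 0.058231 m = 58.2 mm

58.2


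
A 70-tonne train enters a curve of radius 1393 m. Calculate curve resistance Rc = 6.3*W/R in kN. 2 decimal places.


Rc = 6.3 * W / R
Rc = 6.3 * 70 / 1393
Rc = 441.0 / 1393
Rc = 0.32 kN

0.32


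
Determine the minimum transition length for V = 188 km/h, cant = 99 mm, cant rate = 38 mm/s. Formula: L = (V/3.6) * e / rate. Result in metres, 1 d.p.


Convert speed: V = 188 / 3.6 = 52.2222 m/s
L = 52.2222 * 99 / 38
L = 5170.0 / 38
L = 136.1 m

136.1


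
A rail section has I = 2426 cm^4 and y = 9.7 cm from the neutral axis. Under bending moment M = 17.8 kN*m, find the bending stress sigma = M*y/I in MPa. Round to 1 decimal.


Convert units:
M = 17.8 kN*m = 17800000 N*mm
y = 9.7 cm = 97 mm
I = 2426 cm^4 = 24260000 mm^4
sigma = 17800000 * 97 / 24260000
sigma = 71.2 MPa

71.2


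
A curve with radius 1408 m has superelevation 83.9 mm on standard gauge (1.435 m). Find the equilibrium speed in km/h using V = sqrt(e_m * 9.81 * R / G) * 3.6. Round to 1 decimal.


Convert cant: e = 83.9 mm = 0.0839 m
V_ms = sqrt(0.0839 * 9.81 * 1408 / 1.435)
V_ms = sqrt(807.572872) = 28.4178 m/s
V = 28.4178 * 3.6 = 102.3 km/h

102.3


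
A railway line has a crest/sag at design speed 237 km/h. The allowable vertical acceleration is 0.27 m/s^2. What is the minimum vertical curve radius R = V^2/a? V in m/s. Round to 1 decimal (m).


Convert speed: V = 237 / 3.6 = 65.8333 m/s
V^2 = 4334.0278 m^2/s^2
R_v = 4334.0278 / 0.27
R_v = 16052.0 m

16052.0


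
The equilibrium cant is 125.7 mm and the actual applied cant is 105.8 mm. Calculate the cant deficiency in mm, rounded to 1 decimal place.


Cant deficiency = equilibrium cant - actual cant
CD = 125.7 - 105.8
CD = 19.9 mm

19.9


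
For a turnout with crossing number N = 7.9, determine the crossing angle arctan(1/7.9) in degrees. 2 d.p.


1/N = 1/7.9 = 0.126582
angle = arctan(0.126582) = 0.125913 rad
angle = 0.125913 * 180/pi = 7.21 degrees

7.21


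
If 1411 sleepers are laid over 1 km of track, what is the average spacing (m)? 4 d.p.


Spacing = 1000 m / number of sleepers
Spacing = 1000 / 1411
Spacing = 0.7087 m

0.7087


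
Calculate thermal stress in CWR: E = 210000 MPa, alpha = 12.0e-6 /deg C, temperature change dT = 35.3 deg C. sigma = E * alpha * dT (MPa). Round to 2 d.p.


sigma = E * alpha * dT
sigma = 210000 * 12.0e-6 * 35.3
sigma = 2.52 * 35.3
sigma = 88.96 MPa

88.96


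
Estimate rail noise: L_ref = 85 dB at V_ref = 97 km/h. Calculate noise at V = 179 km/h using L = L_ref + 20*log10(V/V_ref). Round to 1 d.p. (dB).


V/V_ref = 179 / 97 = 1.845361
log10(1.845361) = 0.266081
20 * 0.266081 = 5.3216
L = 85 + 5.3216 = 90.3 dB

90.3


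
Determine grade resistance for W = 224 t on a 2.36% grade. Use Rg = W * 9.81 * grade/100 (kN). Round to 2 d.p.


Rg = W * 9.81 * grade / 100
Rg = 224 * 9.81 * 2.36 / 100
Rg = 2197.44 * 0.0236
Rg = 51.86 kN

51.86


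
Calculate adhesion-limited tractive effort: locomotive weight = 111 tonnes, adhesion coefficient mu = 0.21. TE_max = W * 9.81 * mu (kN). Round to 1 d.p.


TE_max = W * g * mu
TE_max = 111 * 9.81 * 0.21
TE_max = 1088.91 * 0.21
TE_max = 228.7 kN

228.7


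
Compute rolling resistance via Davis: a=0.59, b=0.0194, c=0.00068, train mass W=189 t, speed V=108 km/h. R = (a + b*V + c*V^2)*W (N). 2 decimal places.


b*V = 0.0194 * 108 = 2.0952
c*V^2 = 0.00068 * 11664 = 7.93152
R_per_t = 0.59 + 2.0952 + 7.93152 = 10.61672 N/t
R_total = 10.61672 * 189 = 2006.56 N

2006.56


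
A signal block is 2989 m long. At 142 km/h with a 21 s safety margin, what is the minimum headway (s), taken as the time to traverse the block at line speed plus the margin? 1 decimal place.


V = 142 / 3.6 = 39.4444 m/s
Block traversal time = 2989 / 39.4444 = 75.7775 s
Headway = 75.7775 + 21
Headway = 96.8 s

96.8


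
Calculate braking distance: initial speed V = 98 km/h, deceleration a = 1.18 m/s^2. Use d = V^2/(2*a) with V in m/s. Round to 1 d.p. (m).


Convert speed: V = 98 / 3.6 = 27.2222 m/s
V^2 = 741.0494
d = 741.0494 / (2 * 1.18)
d = 741.0494 / 2.36
d = 314.0 m

314.0


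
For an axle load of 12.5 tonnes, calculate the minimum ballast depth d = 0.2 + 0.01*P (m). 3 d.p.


d = 0.2 + 0.01 * 12.5
d = 0.2 + 0.125
d = 0.325 m

0.325


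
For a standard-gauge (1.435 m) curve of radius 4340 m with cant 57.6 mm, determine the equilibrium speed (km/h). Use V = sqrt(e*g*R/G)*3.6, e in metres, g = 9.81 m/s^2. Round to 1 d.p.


Convert cant: e = 57.6 mm = 0.0576 m
V_ms = sqrt(0.0576 * 9.81 * 4340 / 1.435)
V_ms = sqrt(1708.949854) = 41.3394 m/s
V = 41.3394 * 3.6 = 148.8 km/h

148.8


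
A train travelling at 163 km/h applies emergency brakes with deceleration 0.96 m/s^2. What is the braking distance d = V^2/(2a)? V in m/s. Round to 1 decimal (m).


Convert speed: V = 163 / 3.6 = 45.2778 m/s
V^2 = 2050.0772
d = 2050.0772 / (2 * 0.96)
d = 2050.0772 / 1.92
d = 1067.7 m

1067.7


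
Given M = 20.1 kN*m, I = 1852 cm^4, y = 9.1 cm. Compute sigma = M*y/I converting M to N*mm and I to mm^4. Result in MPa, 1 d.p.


Convert units:
M = 20.1 kN*m = 20100000 N*mm
y = 9.1 cm = 91 mm
I = 1852 cm^4 = 18520000 mm^4
sigma = 20100000 * 91 / 18520000
sigma = 98.8 MPa

98.8


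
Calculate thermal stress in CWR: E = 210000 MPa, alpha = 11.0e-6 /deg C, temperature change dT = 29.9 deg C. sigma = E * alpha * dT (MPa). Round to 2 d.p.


sigma = E * alpha * dT
sigma = 210000 * 11.0e-6 * 29.9
sigma = 2.31 * 29.9
sigma = 69.07 MPa

69.07


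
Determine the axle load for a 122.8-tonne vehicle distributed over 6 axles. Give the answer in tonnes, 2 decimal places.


Load per axle = total weight / number of axles
Load = 122.8 / 6
Load = 20.47 tonnes

20.47


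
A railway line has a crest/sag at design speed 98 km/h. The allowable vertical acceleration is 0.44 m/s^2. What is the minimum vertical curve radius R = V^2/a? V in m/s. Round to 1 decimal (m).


Convert speed: V = 98 / 3.6 = 27.2222 m/s
V^2 = 741.0494 m^2/s^2
R_v = 741.0494 / 0.44
R_v = 1684.2 m

1684.2


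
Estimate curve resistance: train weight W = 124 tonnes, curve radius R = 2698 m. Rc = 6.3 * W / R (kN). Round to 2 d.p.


Rc = 6.3 * W / R
Rc = 6.3 * 124 / 2698
Rc = 781.2 / 2698
Rc = 0.29 kN

0.29


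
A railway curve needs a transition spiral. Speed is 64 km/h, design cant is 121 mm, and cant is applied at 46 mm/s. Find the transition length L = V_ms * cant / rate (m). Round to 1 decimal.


Convert speed: V = 64 / 3.6 = 17.7778 m/s
L = 17.7778 * 121 / 46
L = 2151.1111 / 46
L = 46.8 m

46.8


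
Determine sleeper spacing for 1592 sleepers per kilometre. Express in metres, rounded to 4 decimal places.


Spacing = 1000 m / number of sleepers
Spacing = 1000 / 1592
Spacing = 0.6281 m

0.6281


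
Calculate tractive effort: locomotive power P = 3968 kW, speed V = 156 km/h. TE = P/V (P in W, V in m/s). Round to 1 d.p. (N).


Convert: P = 3968 kW = 3968000 W
V = 156 / 3.6 = 43.3333 m/s
TE = 3968000 / 43.3333
TE = 91569.2 N

91569.2


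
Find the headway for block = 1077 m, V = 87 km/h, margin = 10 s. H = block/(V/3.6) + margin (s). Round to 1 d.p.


V = 87 / 3.6 = 24.1667 m/s
Block traversal time = 1077 / 24.1667 = 44.5655 s
Headway = 44.5655 + 10
Headway = 54.6 s

54.6


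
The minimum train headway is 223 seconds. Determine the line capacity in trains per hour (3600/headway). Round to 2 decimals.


Capacity = 3600 / headway
Capacity = 3600 / 223
Capacity = 16.14 trains/hour

16.14


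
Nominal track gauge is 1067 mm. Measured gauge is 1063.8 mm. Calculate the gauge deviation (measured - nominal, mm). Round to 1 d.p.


Deviation = measured - nominal
Deviation = 1063.8 - 1067
Deviation = -3.2 mm

-3.2


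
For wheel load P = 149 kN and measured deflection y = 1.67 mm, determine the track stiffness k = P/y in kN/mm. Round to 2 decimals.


Track stiffness k = P / y
k = 149 / 1.67
k = 89.22 kN/mm

89.22


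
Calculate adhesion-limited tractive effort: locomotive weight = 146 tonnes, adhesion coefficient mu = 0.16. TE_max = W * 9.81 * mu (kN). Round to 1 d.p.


TE_max = W * g * mu
TE_max = 146 * 9.81 * 0.16
TE_max = 1432.26 * 0.16
TE_max = 229.2 kN

229.2


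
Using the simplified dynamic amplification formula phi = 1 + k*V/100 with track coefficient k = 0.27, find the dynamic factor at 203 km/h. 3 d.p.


phi = 1 + k * V / 100
phi = 1 + 0.27 * 203 / 100
phi = 1 + 0.5481
phi = 1.548

1.548


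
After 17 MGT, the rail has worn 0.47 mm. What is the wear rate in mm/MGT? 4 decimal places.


Wear rate = total wear / cumulative tonnage
Rate = 0.47 / 17
Rate = 0.0276 mm/MGT

0.0276


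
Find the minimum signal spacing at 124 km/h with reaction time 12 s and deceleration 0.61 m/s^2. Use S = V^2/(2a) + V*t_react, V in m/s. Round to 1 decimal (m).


V = 124 / 3.6 = 34.4444 m/s
Braking distance = 34.4444^2 / (2*0.61) = 972.4752 m
Sighting distance = 34.4444 * 12 = 413.3333 m
S = 972.4752 + 413.3333 = 1385.8 m

1385.8


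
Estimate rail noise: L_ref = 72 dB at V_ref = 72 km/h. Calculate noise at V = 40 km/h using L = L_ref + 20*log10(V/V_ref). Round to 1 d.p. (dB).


V/V_ref = 40 / 72 = 0.555556
log10(0.555556) = -0.255273
20 * -0.255273 = -5.1055
L = 72 + -5.1055 = 66.9 dB

66.9


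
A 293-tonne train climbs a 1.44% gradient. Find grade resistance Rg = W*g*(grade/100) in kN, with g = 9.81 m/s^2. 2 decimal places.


Rg = W * 9.81 * grade / 100
Rg = 293 * 9.81 * 1.44 / 100
Rg = 2874.33 * 0.0144
Rg = 41.39 kN

41.39


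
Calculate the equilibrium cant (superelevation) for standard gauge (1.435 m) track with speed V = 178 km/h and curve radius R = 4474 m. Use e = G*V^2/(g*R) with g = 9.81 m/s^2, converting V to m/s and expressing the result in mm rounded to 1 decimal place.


Convert speed: V = 178 / 3.6 = 49.4444 m/s
Apply formula: e = 1.435 * 49.4444^2 / (9.81 * 4474)
e = 1.435 * 2444.7531 / 43889.94
e = 0.079932 m = 79.9 mm

79.9


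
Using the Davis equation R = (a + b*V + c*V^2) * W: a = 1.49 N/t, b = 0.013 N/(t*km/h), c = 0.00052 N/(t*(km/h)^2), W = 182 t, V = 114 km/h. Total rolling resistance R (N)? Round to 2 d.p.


b*V = 0.013 * 114 = 1.482
c*V^2 = 0.00052 * 12996 = 6.75792
R_per_t = 1.49 + 1.482 + 6.75792 = 9.72992 N/t
R_total = 9.72992 * 182 = 1770.85 N

1770.85


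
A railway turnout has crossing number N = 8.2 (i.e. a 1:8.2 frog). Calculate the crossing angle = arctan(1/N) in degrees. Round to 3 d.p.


1/N = 1/8.2 = 0.121951
angle = arctan(0.121951) = 0.121352 rad
angle = 0.121352 * 180/pi = 6.953 degrees

6.953


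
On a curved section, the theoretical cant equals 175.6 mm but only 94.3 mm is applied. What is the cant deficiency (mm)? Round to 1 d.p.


Cant deficiency = equilibrium cant - actual cant
CD = 175.6 - 94.3
CD = 81.3 mm

81.3


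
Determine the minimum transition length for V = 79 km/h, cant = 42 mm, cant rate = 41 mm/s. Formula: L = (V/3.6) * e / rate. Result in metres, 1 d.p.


Convert speed: V = 79 / 3.6 = 21.9444 m/s
L = 21.9444 * 42 / 41
L = 921.6667 / 41
L = 22.5 m

22.5


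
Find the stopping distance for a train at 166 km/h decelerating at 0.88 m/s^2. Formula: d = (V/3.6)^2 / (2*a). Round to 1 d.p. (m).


Convert speed: V = 166 / 3.6 = 46.1111 m/s
V^2 = 2126.2346
d = 2126.2346 / (2 * 0.88)
d = 2126.2346 / 1.76
d = 1208.1 m

1208.1


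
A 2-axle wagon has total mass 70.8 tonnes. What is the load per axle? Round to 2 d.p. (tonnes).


Load per axle = total weight / number of axles
Load = 70.8 / 2
Load = 35.40 tonnes

35.40


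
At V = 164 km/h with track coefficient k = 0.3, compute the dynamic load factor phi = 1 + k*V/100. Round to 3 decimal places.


phi = 1 + k * V / 100
phi = 1 + 0.3 * 164 / 100
phi = 1 + 0.492
phi = 1.492

1.492


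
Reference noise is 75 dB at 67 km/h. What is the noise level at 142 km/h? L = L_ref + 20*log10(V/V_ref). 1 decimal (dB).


V/V_ref = 142 / 67 = 2.119403
log10(2.119403) = 0.326214
20 * 0.326214 = 6.5243
L = 75 + 6.5243 = 81.5 dB

81.5


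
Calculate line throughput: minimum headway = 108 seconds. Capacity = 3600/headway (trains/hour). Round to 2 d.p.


Capacity = 3600 / headway
Capacity = 3600 / 108
Capacity = 33.33 trains/hour

33.33


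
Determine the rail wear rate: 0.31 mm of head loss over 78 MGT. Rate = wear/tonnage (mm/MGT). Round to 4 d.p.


Wear rate = total wear / cumulative tonnage
Rate = 0.31 / 78
Rate = 0.0040 mm/MGT

0.0040


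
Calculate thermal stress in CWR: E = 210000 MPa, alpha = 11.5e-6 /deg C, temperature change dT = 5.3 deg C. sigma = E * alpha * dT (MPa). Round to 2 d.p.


sigma = E * alpha * dT
sigma = 210000 * 11.5e-6 * 5.3
sigma = 2.415 * 5.3
sigma = 12.80 MPa

12.80


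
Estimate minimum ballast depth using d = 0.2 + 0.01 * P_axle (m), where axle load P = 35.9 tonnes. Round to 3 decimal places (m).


d = 0.2 + 0.01 * 35.9
d = 0.2 + 0.359
d = 0.559 m

0.559


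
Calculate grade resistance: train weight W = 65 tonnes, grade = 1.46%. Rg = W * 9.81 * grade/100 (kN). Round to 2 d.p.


Rg = W * 9.81 * grade / 100
Rg = 65 * 9.81 * 1.46 / 100
Rg = 637.65 * 0.0146
Rg = 9.31 kN

9.31


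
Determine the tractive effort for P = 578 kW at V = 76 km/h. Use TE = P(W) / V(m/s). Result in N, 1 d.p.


Convert: P = 578 kW = 578000 W
V = 76 / 3.6 = 21.1111 m/s
TE = 578000 / 21.1111
TE = 27378.9 N

27378.9


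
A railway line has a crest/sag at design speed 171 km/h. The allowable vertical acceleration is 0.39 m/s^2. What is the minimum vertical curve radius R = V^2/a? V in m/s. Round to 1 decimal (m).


Convert speed: V = 171 / 3.6 = 47.5 m/s
V^2 = 2256.25 m^2/s^2
R_v = 2256.25 / 0.39
R_v = 5785.3 m

5785.3


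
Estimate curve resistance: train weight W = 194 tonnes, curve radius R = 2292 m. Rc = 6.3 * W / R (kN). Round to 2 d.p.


Rc = 6.3 * W / R
Rc = 6.3 * 194 / 2292
Rc = 1222.2 / 2292
Rc = 0.53 kN

0.53


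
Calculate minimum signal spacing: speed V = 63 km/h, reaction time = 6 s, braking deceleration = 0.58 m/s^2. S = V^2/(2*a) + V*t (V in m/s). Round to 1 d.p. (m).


V = 63 / 3.6 = 17.5 m/s
Braking distance = 17.5^2 / (2*0.58) = 264.0086 m
Sighting distance = 17.5 * 6 = 105.0 m
S = 264.0086 + 105.0 = 369.0 m

369.0


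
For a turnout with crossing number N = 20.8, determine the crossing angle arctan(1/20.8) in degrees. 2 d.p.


1/N = 1/20.8 = 0.048077
angle = arctan(0.048077) = 0.04804 rad
angle = 0.04804 * 180/pi = 2.75 degrees

2.75


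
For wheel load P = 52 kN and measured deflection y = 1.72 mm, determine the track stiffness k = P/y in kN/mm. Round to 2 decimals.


Track stiffness k = P / y
k = 52 / 1.72
k = 30.23 kN/mm

30.23


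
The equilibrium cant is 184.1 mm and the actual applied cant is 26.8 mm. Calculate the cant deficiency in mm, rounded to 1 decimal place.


Cant deficiency = equilibrium cant - actual cant
CD = 184.1 - 26.8
CD = 157.3 mm

157.3


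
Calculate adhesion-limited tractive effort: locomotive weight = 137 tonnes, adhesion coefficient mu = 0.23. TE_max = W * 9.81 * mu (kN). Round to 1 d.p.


TE_max = W * g * mu
TE_max = 137 * 9.81 * 0.23
TE_max = 1343.97 * 0.23
TE_max = 309.1 kN

309.1


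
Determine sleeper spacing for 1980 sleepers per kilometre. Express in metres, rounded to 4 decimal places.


Spacing = 1000 m / number of sleepers
Spacing = 1000 / 1980
Spacing = 0.5051 m

0.5051


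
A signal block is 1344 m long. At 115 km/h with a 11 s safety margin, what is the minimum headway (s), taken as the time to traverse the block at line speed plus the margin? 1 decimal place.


V = 115 / 3.6 = 31.9444 m/s
Block traversal time = 1344 / 31.9444 = 42.073 s
Headway = 42.073 + 11
Headway = 53.1 s

53.1


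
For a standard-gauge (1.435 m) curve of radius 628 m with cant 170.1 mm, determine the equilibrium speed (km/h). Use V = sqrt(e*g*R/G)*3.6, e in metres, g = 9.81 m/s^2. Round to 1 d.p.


Convert cant: e = 170.1 mm = 0.1701 m
V_ms = sqrt(0.1701 * 9.81 * 628 / 1.435)
V_ms = sqrt(730.265971) = 27.0234 m/s
V = 27.0234 * 3.6 = 97.3 km/h

97.3


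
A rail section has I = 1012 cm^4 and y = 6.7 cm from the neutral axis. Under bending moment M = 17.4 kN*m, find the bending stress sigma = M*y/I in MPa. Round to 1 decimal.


Convert units:
M = 17.4 kN*m = 17400000 N*mm
y = 6.7 cm = 67 mm
I = 1012 cm^4 = 10120000 mm^4
sigma = 17400000 * 67 / 10120000
sigma = 115.2 MPa

115.2


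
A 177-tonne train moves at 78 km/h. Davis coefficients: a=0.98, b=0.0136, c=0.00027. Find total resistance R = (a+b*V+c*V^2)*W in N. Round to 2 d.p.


b*V = 0.0136 * 78 = 1.0608
c*V^2 = 0.00027 * 6084 = 1.64268
R_per_t = 0.98 + 1.0608 + 1.64268 = 3.68348 N/t
R_total = 3.68348 * 177 = 651.98 N

651.98


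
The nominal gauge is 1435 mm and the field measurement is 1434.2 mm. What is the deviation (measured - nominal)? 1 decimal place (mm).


Deviation = measured - nominal
Deviation = 1434.2 - 1435
Deviation = -0.8 mm

-0.8


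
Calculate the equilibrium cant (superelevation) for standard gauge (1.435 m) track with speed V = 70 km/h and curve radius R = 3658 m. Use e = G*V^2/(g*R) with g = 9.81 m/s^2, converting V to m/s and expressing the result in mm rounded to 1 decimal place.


Convert speed: V = 70 / 3.6 = 19.4444 m/s
Apply formula: e = 1.435 * 19.4444^2 / (9.81 * 3658)
e = 1.435 * 378.0864 / 35884.98
e = 0.015119 m = 15.1 mm

15.1


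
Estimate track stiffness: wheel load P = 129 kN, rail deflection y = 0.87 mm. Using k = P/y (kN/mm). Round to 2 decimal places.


Track stiffness k = P / y
k = 129 / 0.87
k = 148.28 kN/mm

148.28


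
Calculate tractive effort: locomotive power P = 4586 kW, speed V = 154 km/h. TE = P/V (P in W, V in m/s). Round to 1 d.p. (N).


Convert: P = 4586 kW = 4586000 W
V = 154 / 3.6 = 42.7778 m/s
TE = 4586000 / 42.7778
TE = 107205.2 N

107205.2


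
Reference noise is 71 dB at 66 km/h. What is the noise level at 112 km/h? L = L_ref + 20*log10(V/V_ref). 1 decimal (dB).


V/V_ref = 112 / 66 = 1.69697
log10(1.69697) = 0.229674
20 * 0.229674 = 4.5935
L = 71 + 4.5935 = 75.6 dB

75.6


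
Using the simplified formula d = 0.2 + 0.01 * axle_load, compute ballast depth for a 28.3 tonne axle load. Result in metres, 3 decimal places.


d = 0.2 + 0.01 * 28.3
d = 0.2 + 0.283
d = 0.483 m

0.483


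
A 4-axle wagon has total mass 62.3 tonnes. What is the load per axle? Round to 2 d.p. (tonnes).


Load per axle = total weight / number of axles
Load = 62.3 / 4
Load = 15.58 tonnes

15.58


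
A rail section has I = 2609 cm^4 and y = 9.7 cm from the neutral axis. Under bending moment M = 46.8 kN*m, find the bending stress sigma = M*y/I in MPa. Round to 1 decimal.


Convert units:
M = 46.8 kN*m = 46800000 N*mm
y = 9.7 cm = 97 mm
I = 2609 cm^4 = 26090000 mm^4
sigma = 46800000 * 97 / 26090000
sigma = 174.0 MPa

174.0


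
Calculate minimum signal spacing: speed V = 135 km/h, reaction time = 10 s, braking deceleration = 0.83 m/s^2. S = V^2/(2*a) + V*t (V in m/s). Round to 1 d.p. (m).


V = 135 / 3.6 = 37.5 m/s
Braking distance = 37.5^2 / (2*0.83) = 847.1386 m
Sighting distance = 37.5 * 10 = 375.0 m
S = 847.1386 + 375.0 = 1222.1 m

1222.1


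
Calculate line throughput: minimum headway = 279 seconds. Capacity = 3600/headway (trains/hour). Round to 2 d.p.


Capacity = 3600 / headway
Capacity = 3600 / 279
Capacity = 12.90 trains/hour

12.90


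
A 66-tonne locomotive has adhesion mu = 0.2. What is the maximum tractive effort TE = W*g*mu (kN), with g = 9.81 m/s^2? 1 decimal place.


TE_max = W * g * mu
TE_max = 66 * 9.81 * 0.2
TE_max = 647.46 * 0.2
TE_max = 129.5 kN

129.5


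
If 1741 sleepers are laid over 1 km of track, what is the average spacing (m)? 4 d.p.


Spacing = 1000 m / number of sleepers
Spacing = 1000 / 1741
Spacing = 0.5744 m

0.5744


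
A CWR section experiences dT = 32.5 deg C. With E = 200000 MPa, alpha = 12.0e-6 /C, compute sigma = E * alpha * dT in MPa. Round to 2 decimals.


sigma = E * alpha * dT
sigma = 200000 * 12.0e-6 * 32.5
sigma = 2.4 * 32.5
sigma = 78.00 MPa

78.00


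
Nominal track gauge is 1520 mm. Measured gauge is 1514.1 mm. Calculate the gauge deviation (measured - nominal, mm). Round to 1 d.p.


Deviation = measured - nominal
Deviation = 1514.1 - 1520
Deviation = -5.9 mm

-5.9


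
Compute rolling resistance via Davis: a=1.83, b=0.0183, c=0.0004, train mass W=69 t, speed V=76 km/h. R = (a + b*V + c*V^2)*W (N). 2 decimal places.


b*V = 0.0183 * 76 = 1.3908
c*V^2 = 0.0004 * 5776 = 2.3104
R_per_t = 1.83 + 1.3908 + 2.3104 = 5.5312 N/t
R_total = 5.5312 * 69 = 381.65 N

381.65


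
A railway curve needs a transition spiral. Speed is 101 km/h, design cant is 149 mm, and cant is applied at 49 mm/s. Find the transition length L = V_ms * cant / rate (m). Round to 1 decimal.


Convert speed: V = 101 / 3.6 = 28.0556 m/s
L = 28.0556 * 149 / 49
L = 4180.2778 / 49
L = 85.3 m

85.3


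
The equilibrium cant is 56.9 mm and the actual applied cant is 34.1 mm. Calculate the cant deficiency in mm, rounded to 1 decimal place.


Cant deficiency = equilibrium cant - actual cant
CD = 56.9 - 34.1
CD = 22.8 mm

22.8


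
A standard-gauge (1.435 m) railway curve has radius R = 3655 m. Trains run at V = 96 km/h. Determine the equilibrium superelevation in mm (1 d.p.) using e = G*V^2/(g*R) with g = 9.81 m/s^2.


Convert speed: V = 96 / 3.6 = 26.6667 m/s
Apply formula: e = 1.435 * 26.6667^2 / (9.81 * 3655)
e = 1.435 * 711.1111 / 35855.55
e = 0.02846 m = 28.5 mm

28.5


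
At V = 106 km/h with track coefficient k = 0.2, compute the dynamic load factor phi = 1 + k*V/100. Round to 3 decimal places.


phi = 1 + k * V / 100
phi = 1 + 0.2 * 106 / 100
phi = 1 + 0.212
phi = 1.212

1.212


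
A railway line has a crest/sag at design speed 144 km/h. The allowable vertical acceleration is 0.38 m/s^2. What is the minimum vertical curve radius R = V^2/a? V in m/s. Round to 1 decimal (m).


Convert speed: V = 144 / 3.6 = 40.0 m/s
V^2 = 1600.0 m^2/s^2
R_v = 1600.0 / 0.38
R_v = 4210.5 m

4210.5


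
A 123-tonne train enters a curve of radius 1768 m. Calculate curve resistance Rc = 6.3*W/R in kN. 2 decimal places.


Rc = 6.3 * W / R
Rc = 6.3 * 123 / 1768
Rc = 774.9 / 1768
Rc = 0.44 kN

0.44


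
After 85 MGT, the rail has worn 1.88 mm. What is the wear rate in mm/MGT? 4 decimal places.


Wear rate = total wear / cumulative tonnage
Rate = 1.88 / 85
Rate = 0.0221 mm/MGT

0.0221


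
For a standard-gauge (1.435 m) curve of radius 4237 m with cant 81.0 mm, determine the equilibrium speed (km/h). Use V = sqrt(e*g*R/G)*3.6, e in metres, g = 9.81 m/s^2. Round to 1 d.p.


Convert cant: e = 81.0 mm = 0.0810 m
V_ms = sqrt(0.0810 * 9.81 * 4237 / 1.435)
V_ms = sqrt(2346.176007) = 48.4373 m/s
V = 48.4373 * 3.6 = 174.4 km/h

174.4


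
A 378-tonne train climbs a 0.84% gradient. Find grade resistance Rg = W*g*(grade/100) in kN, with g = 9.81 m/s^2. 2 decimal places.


Rg = W * 9.81 * grade / 100
Rg = 378 * 9.81 * 0.84 / 100
Rg = 3708.18 * 0.0084
Rg = 31.15 kN

31.15


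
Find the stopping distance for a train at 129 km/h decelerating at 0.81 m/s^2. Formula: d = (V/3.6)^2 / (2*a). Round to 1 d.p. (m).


Convert speed: V = 129 / 3.6 = 35.8333 m/s
V^2 = 1284.0278
d = 1284.0278 / (2 * 0.81)
d = 1284.0278 / 1.62
d = 792.6 m

792.6


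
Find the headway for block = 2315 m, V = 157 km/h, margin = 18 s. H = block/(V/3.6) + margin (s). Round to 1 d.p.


V = 157 / 3.6 = 43.6111 m/s
Block traversal time = 2315 / 43.6111 = 53.0828 s
Headway = 53.0828 + 18
Headway = 71.1 s

71.1


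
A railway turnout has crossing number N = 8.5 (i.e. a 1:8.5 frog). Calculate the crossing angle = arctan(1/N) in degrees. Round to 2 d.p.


1/N = 1/8.5 = 0.117647
angle = arctan(0.117647) = 0.117109 rad
angle = 0.117109 * 180/pi = 6.71 degrees

6.71


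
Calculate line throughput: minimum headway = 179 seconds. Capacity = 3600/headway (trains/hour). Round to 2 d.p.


Capacity = 3600 / headway
Capacity = 3600 / 179
Capacity = 20.11 trains/hour

20.11


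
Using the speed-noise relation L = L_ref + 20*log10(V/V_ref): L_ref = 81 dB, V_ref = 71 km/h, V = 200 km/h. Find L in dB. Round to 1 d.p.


V/V_ref = 200 / 71 = 2.816901
log10(2.816901) = 0.449772
20 * 0.449772 = 8.9954
L = 81 + 8.9954 = 90.0 dB

90.0


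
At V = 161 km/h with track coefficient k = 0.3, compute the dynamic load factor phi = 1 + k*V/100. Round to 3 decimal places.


phi = 1 + k * V / 100
phi = 1 + 0.3 * 161 / 100
phi = 1 + 0.483
phi = 1.483

1.483


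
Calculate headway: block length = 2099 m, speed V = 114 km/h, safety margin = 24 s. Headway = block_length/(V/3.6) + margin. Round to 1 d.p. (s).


V = 114 / 3.6 = 31.6667 m/s
Block traversal time = 2099 / 31.6667 = 66.2842 s
Headway = 66.2842 + 24
Headway = 90.3 s

90.3


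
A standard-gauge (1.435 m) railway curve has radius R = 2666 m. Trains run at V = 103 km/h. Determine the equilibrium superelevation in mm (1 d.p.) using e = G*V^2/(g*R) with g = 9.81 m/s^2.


Convert speed: V = 103 / 3.6 = 28.6111 m/s
Apply formula: e = 1.435 * 28.6111^2 / (9.81 * 2666)
e = 1.435 * 818.5957 / 26153.46
e = 0.044915 m = 44.9 mm

44.9


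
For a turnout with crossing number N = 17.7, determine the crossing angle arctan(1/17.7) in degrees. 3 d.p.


1/N = 1/17.7 = 0.056497
angle = arctan(0.056497) = 0.056437 rad
angle = 0.056437 * 180/pi = 3.234 degrees

3.234


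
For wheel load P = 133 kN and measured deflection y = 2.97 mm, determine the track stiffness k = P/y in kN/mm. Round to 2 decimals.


Track stiffness k = P / y
k = 133 / 2.97
k = 44.78 kN/mm

44.78


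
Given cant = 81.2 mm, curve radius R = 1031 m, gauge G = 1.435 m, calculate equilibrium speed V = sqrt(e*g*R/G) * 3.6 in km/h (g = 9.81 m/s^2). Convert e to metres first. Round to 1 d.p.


Convert cant: e = 81.2 mm = 0.0812 m
V_ms = sqrt(0.0812 * 9.81 * 1031 / 1.435)
V_ms = sqrt(572.310615) = 23.923 m/s
V = 23.923 * 3.6 = 86.1 km/h

86.1


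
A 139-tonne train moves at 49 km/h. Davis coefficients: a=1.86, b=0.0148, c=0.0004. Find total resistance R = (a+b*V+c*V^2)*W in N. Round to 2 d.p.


b*V = 0.0148 * 49 = 0.7252
c*V^2 = 0.0004 * 2401 = 0.9604
R_per_t = 1.86 + 0.7252 + 0.9604 = 3.5456 N/t
R_total = 3.5456 * 139 = 492.84 N

492.84


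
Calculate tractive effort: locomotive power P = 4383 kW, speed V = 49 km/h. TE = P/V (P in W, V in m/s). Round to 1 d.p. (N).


Convert: P = 4383 kW = 4383000 W
V = 49 / 3.6 = 13.6111 m/s
TE = 4383000 / 13.6111
TE = 322016.3 N

322016.3


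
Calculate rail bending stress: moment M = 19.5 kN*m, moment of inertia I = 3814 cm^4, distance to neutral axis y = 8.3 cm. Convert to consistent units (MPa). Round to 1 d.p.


Convert units:
M = 19.5 kN*m = 19500000 N*mm
y = 8.3 cm = 83 mm
I = 3814 cm^4 = 38140000 mm^4
sigma = 19500000 * 83 / 38140000
sigma = 42.4 MPa

42.4


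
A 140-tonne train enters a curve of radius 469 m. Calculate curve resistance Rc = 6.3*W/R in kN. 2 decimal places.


Rc = 6.3 * W / R
Rc = 6.3 * 140 / 469
Rc = 882.0 / 469
Rc = 1.88 kN

1.88


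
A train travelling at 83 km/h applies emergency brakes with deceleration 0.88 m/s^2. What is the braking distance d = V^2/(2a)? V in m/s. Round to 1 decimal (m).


Convert speed: V = 83 / 3.6 = 23.0556 m/s
V^2 = 531.5586
d = 531.5586 / (2 * 0.88)
d = 531.5586 / 1.76
d = 302.0 m

302.0


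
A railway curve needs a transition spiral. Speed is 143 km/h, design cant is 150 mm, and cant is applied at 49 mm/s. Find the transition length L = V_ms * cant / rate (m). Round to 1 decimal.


Convert speed: V = 143 / 3.6 = 39.7222 m/s
L = 39.7222 * 150 / 49
L = 5958.3333 / 49
L = 121.6 m

121.6


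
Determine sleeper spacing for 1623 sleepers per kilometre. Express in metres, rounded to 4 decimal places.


Spacing = 1000 m / number of sleepers
Spacing = 1000 / 1623
Spacing = 0.6161 m

0.6161


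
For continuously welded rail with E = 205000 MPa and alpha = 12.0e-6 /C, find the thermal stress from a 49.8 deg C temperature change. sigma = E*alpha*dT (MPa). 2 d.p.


sigma = E * alpha * dT
sigma = 205000 * 12.0e-6 * 49.8
sigma = 2.46 * 49.8
sigma = 122.51 MPa

122.51


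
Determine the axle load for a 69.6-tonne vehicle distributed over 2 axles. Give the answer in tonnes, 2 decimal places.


Load per axle = total weight / number of axles
Load = 69.6 / 2
Load = 34.80 tonnes

34.80


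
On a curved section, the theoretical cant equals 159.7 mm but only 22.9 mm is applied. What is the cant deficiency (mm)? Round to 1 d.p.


Cant deficiency = equilibrium cant - actual cant
CD = 159.7 - 22.9
CD = 136.8 mm

136.8


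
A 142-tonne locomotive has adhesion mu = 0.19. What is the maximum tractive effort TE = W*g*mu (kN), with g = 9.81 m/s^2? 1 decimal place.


TE_max = W * g * mu
TE_max = 142 * 9.81 * 0.19
TE_max = 1393.02 * 0.19
TE_max = 264.7 kN

264.7


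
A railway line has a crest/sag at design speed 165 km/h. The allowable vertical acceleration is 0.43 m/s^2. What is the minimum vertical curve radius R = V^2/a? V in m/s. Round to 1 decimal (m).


Convert speed: V = 165 / 3.6 = 45.8333 m/s
V^2 = 2100.6944 m^2/s^2
R_v = 2100.6944 / 0.43
R_v = 4885.3 m

4885.3


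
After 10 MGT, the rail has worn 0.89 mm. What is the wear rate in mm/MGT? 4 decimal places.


Wear rate = total wear / cumulative tonnage
Rate = 0.89 / 10
Rate = 0.0890 mm/MGT

0.0890
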